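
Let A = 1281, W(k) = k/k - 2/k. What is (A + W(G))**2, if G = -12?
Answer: 59182249/36 ≈ 1.6440e+6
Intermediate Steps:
W(k) = 1 - 2/k
(A + W(G))**2 = (1281 + (-2 - 12)/(-12))**2 = (1281 - 1/12*(-14))**2 = (1281 + 7/6)**2 = (7693/6)**2 = 59182249/36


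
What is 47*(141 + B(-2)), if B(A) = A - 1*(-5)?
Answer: 6768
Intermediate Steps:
B(A) = 5 + A (B(A) = A + 5 = 5 + A)
47*(141 + B(-2)) = 47*(141 + (5 - 2)) = 47*(141 + 3) = 47*144 = 6768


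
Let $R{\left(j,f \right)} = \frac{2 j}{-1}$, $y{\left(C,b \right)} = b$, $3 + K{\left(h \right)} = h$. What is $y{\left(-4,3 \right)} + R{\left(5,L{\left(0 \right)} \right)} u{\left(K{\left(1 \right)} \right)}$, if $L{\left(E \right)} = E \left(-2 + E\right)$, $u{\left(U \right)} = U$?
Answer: $23$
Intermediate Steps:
$K{\left(h \right)} = -3 + h$
$R{\left(j,f \right)} = - 2 j$ ($R{\left(j,f \right)} = 2 j \left(-1\right) = - 2 j$)
$y{\left(-4,3 \right)} + R{\left(5,L{\left(0 \right)} \right)} u{\left(K{\left(1 \right)} \right)} = 3 + \left(-2\right) 5 \left(-3 + 1\right) = 3 - -20 = 3 + 20 = 23$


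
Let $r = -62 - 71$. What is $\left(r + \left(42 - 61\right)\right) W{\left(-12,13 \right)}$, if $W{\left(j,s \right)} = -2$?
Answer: $304$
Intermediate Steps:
$r = -133$ ($r = -62 - 71 = -133$)
$\left(r + \left(42 - 61\right)\right) W{\left(-12,13 \right)} = \left(-133 + \left(42 - 61\right)\right) \left(-2\right) = \left(-133 - 19\right) \left(-2\right) = \left(-152\right) \left(-2\right) = 304$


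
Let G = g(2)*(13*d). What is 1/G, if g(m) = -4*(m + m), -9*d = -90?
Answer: -1/2080 ≈ -0.00048077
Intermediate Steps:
d = 10 (d = -⅑*(-90) = 10)
g(m) = -8*m
G = -2080 (G = (-8*2)*(13*10) = -16*130 = -2080)
1/G = 1/(-2080) = -1/2080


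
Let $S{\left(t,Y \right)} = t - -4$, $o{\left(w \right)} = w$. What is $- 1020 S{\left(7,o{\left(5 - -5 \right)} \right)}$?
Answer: $-11220$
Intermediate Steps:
$S{\left(t,Y \right)} = 4 + t$ ($S{\left(t,Y \right)} = t + 4 = 4 + t$)
$- 1020 S{\left(7,o{\left(5 - -5 \right)} \right)} = - 1020 \left(4 + 7\right) = \left(-1020\right) 11 = -11220$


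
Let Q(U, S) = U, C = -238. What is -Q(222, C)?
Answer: -222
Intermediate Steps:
-Q(222, C) = -1*222 = -222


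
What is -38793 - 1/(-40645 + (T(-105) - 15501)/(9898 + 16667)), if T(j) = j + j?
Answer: -13962248999761/359916712 ≈ -38793.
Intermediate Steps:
T(j) = 2*j
-38793 - 1/(-40645 + (T(-105) - 15501)/(9898 + 16667)) = -38793 - 1/(-40645 + (2*(-105) - 15501)/(9898 + 16667)) = -38793 - 1/(-40645 + (-210 - 15501)/26565) = -38793 - 1/(-40645 - 15711*1/26565) = -38793 - 1/(-40645 - 5237/8855) = -38793 - 1/(-359916712/8855) = -38793 - 1*(-8855/359916712) = -38793 + 8855/359916712 = -13962248999761/359916712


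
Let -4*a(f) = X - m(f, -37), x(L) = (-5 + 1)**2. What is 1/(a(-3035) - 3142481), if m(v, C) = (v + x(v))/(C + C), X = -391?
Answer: -296/930142423 ≈ -3.1823e-7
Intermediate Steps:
x(L) = 16 (x(L) = (-4)**2 = 16)
m(v, C) = (16 + v)/(2*C) (m(v, C) = (v + 16)/(C + C) = (16 + v)/((2*C)) = (16 + v)*(1/(2*C)) = (16 + v)/(2*C))
a(f) = 14459/148 - f/296 (a(f) = -(-391 - (16 + f)/(2*(-37)))/4 = -(-391 - (-1)*(16 + f)/(2*37))/4 = -(-391 - (-8/37 - f/74))/4 = -(-391 + (8/37 + f/74))/4 = -(-14459/37 + f/74)/4 = 14459/148 - f/296)
1/(a(-3035) - 3142481) = 1/((14459/148 - 1/296*(-3035)) - 3142481) = 1/((14459/148 + 3035/296) - 3142481) = 1/(31953/296 - 3142481) = 1/(-930142423/296) = -296/930142423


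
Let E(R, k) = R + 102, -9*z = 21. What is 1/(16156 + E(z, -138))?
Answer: 3/48767 ≈ 6.1517e-5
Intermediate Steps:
z = -7/3 (z = -⅑*21 = -7/3 ≈ -2.3333)
E(R, k) = 102 + R
1/(16156 + E(z, -138)) = 1/(16156 + (102 - 7/3)) = 1/(16156 + 299/3) = 1/(48767/3) = 3/48767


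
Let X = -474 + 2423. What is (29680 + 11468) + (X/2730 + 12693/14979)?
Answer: 560905143707/13630890 ≈ 41150.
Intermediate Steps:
X = 1949
(29680 + 11468) + (X/2730 + 12693/14979) = (29680 + 11468) + (1949/2730 + 12693/14979) = 41148 + (1949*(1/2730) + 12693*(1/14979)) = 41148 + (1949/2730 + 4231/4993) = 41148 + 21281987/13630890 = 560905143707/13630890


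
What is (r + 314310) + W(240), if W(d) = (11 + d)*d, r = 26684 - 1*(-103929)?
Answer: 505163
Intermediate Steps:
r = 130613 (r = 26684 + 103929 = 130613)
W(d) = d*(11 + d)
(r + 314310) + W(240) = (130613 + 314310) + 240*(11 + 240) = 444923 + 240*251 = 444923 + 60240 = 505163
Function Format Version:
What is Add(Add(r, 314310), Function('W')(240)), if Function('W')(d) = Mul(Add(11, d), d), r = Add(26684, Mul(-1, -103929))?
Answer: 505163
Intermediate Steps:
r = 130613 (r = Add(26684, 103929) = 130613)
Function('W')(d) = Mul(d, Add(11, d))
Add(Add(r, 314310), Function('W')(240)) = Add(Add(130613, 314310), Mul(240, Add(11, 240))) = Add(444923, Mul(240, 251)) = Add(444923, 60240) = 505163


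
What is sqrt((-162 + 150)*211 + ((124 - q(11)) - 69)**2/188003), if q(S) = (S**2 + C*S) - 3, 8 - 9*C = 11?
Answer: 2*I*sqrt(201359705095510)/564009 ≈ 50.319*I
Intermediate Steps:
C = -1/3 (C = 8/9 - 1/9*11 = 8/9 - 11/9 = -1/3 ≈ -0.33333)
q(S) = -3 + S**2 - S/3 (q(S) = (S**2 - S/3) - 3 = -3 + S**2 - S/3)
sqrt((-162 + 150)*211 + ((124 - q(11)) - 69)**2/188003) = sqrt((-162 + 150)*211 + ((124 - (-3 + 11**2 - 1/3*11)) - 69)**2/188003) = sqrt(-12*211 + ((124 - (-3 + 121 - 11/3)) - 69)**2*(1/188003)) = sqrt(-2532 + ((124 - 1*343/3) - 69)**2*(1/188003)) = sqrt(-2532 + ((124 - 343/3) - 69)**2*(1/188003)) = sqrt(-2532 + (29/3 - 69)**2*(1/188003)) = sqrt(-2532 + (-178/3)**2*(1/188003)) = sqrt(-2532 + (31684/9)*(1/188003)) = sqrt(-2532 + 31684/1692027) = sqrt(-4284180680/1692027) = 2*I*sqrt(201359705095510)/564009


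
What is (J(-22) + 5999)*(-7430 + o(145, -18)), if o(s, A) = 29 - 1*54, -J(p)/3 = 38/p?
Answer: -492372930/11 ≈ -4.4761e+7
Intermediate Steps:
J(p) = -114/p
o(s, A) = -25 (o(s, A) = 29 - 54 = -25)
(J(-22) + 5999)*(-7430 + o(145, -18)) = (-114/(-22) + 5999)*(-7430 - 25) = (-114*(-1/22) + 5999)*(-7455) = (57/11 + 5999)*(-7455) = (66046/11)*(-7455) = -492372930/11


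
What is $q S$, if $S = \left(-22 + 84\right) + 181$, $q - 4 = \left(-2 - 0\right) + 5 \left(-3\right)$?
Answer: $-3159$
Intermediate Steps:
$q = -13$ ($q = 4 + \left(\left(-2 - 0\right) + 5 \left(-3\right)\right) = 4 + \left(\left(-2 + 0\right) - 15\right) = 4 - 17 = -13$)
$S = 243$ ($S = 62 + 181 = 243$)
$q S = \left(-13\right) 243 = -3159$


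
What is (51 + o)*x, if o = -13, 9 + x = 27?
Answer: 684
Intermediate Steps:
x = 18 (x = -9 + 27 = 18)
(51 + o)*x = (51 - 13)*18 = 38*18 = 684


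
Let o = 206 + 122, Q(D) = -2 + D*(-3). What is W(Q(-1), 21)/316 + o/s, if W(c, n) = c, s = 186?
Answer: 51917/29388 ≈ 1.7666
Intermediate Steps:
Q(D) = -2 - 3*D
o = 328
W(Q(-1), 21)/316 + o/s = (-2 - 3*(-1))/316 + 328/186 = (-2 + 3)*(1/316) + 328*(1/186) = 1*(1/316) + 164/93 = 1/316 + 164/93 = 51917/29388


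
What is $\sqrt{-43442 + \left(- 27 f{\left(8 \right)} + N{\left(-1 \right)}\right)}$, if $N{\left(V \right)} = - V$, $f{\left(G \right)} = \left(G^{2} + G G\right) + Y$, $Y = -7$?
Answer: $2 i \sqrt{11677} \approx 216.12 i$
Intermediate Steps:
$f{\left(G \right)} = -7 + 2 G^{2}$ ($f{\left(G \right)} = \left(G^{2} + G G\right) - 7 = \left(G^{2} + G^{2}\right) - 7 = 2 G^{2} - 7 = -7 + 2 G^{2}$)
$\sqrt{-43442 + \left(- 27 f{\left(8 \right)} + N{\left(-1 \right)}\right)} = \sqrt{-43442 - \left(-1 + 27 \left(-7 + 2 \cdot 8^{2}\right)\right)} = \sqrt{-43442 + \left(- 27 \left(-7 + 2 \cdot 64\right) + 1\right)} = \sqrt{-43442 + \left(- 27 \left(-7 + 128\right) + 1\right)} = \sqrt{-43442 + \left(\left(-27\right) 121 + 1\right)} = \sqrt{-43442 + \left(-3267 + 1\right)} = \sqrt{-43442 - 3266} = \sqrt{-46708} = 2 i \sqrt{11677}$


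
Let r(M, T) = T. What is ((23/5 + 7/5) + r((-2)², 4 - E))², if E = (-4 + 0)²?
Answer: 36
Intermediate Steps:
E = 16 (E = (-4)² = 16)
((23/5 + 7/5) + r((-2)², 4 - E))² = ((23/5 + 7/5) + (4 - 1*16))² = ((23*(⅕) + 7*(⅕)) + (4 - 16))² = ((23/5 + 7/5) - 12)² = (6 - 12)² = (-6)² = 36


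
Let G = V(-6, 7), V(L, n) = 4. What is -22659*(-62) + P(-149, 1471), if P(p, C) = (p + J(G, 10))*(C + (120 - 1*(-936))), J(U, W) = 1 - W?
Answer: 1005592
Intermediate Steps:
G = 4
P(p, C) = (-9 + p)*(1056 + C) (P(p, C) = (p + (1 - 1*10))*(C + (120 - 1*(-936))) = (p + (1 - 10))*(C + (120 + 936)) = (p - 9)*(C + 1056) = (-9 + p)*(1056 + C))
-22659*(-62) + P(-149, 1471) = -22659*(-62) + (-9504 - 9*1471 + 1056*(-149) + 1471*(-149)) = 1404858 + (-9504 - 13239 - 157344 - 219179) = 1404858 - 399266 = 1005592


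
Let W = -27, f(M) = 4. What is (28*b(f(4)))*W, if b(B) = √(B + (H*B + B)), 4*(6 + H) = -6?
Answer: -756*I*√22 ≈ -3546.0*I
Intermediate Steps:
H = -15/2 (H = -6 + (¼)*(-6) = -6 - 3/2 = -15/2 ≈ -7.5000)
b(B) = √22*√(-B)/2 (b(B) = √(B + (-15*B/2 + B)) = √(B - 13*B/2) = √(-11*B/2) = √22*√(-B)/2)
(28*b(f(4)))*W = (28*(√22*√(-1*4)/2))*(-27) = (28*(√22*√(-4)/2))*(-27) = (28*(√22*(2*I)/2))*(-27) = (28*(I*√22))*(-27) = (28*I*√22)*(-27) = -756*I*√22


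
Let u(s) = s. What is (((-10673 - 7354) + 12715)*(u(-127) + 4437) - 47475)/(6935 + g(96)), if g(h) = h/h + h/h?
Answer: -22942195/6937 ≈ -3307.2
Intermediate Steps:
g(h) = 2 (g(h) = 1 + 1 = 2)
(((-10673 - 7354) + 12715)*(u(-127) + 4437) - 47475)/(6935 + g(96)) = (((-10673 - 7354) + 12715)*(-127 + 4437) - 47475)/(6935 + 2) = ((-18027 + 12715)*4310 - 47475)/6937 = (-5312*4310 - 47475)*(1/6937) = (-22894720 - 47475)*(1/6937) = -22942195*1/6937 = -22942195/6937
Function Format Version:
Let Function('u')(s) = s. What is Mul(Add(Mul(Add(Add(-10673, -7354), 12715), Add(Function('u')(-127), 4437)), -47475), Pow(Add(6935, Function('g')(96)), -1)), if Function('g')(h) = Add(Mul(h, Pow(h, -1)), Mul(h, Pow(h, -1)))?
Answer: Rational(-22942195, 6937) ≈ -3307.2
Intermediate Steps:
Function('g')(h) = 2 (Function('g')(h) = Add(1, 1) = 2)
Mul(Add(Mul(Add(Add(-10673, -7354), 12715), Add(Function('u')(-127), 4437)), -47475), Pow(Add(6935, Function('g')(96)), -1)) = Mul(Add(Mul(Add(Add(-10673, -7354), 12715), Add(-127, 4437)), -47475), Pow(Add(6935, 2), -1)) = Mul(Add(Mul(Add(-18027, 12715), 4310), -47475), Pow(6937, -1)) = Mul(Add(Mul(-5312, 4310), -47475), Rational(1, 6937)) = Mul(Add(-22894720, -47475), Rational(1, 6937)) = Mul(-22942195, Rational(1, 6937)) = Rational(-22942195, 6937)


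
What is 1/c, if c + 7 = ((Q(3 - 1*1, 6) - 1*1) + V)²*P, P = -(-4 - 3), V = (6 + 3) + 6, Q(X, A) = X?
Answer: 1/1785 ≈ 0.00056022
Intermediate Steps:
V = 15 (V = 9 + 6 = 15)
P = 7 (P = -1*(-7) = 7)
c = 1785 (c = -7 + (((3 - 1*1) - 1*1) + 15)²*7 = -7 + (((3 - 1) - 1) + 15)²*7 = -7 + ((2 - 1) + 15)²*7 = -7 + (1 + 15)²*7 = -7 + 16²*7 = -7 + 256*7 = -7 + 1792 = 1785)
1/c = 1/1785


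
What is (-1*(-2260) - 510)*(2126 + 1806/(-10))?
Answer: 3404450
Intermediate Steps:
(-1*(-2260) - 510)*(2126 + 1806/(-10)) = (2260 - 510)*(2126 + 1806*(-1/10)) = 1750*(2126 - 903/5) = 1750*(9727/5) = 3404450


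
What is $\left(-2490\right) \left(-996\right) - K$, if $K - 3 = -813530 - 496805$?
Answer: $3790372$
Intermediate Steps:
$K = -1310332$ ($K = 3 - 1310335 = -1310332$)
$\left(-2490\right) \left(-996\right) - K = \left(-2490\right) \left(-996\right) - -1310332 = 2480040 + 1310332 = 3790372$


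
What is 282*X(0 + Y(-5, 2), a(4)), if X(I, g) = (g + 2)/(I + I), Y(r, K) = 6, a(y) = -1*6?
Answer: -94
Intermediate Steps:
a(y) = -6
X(I, g) = (2 + g)/(2*I) (X(I, g) = (2 + g)/((2*I)) = (2 + g)*(1/(2*I)) = (2 + g)/(2*I))
282*X(0 + Y(-5, 2), a(4)) = 282*((2 - 6)/(2*(0 + 6))) = 282*((1/2)*(-4)/6) = 282*((1/2)*(1/6)*(-4)) = 282*(-1/3) = -94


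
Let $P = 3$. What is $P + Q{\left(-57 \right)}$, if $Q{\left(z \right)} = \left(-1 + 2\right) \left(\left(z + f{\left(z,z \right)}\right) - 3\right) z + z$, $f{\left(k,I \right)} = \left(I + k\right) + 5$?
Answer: $9579$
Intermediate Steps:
$f{\left(k,I \right)} = 5 + I + k$
$Q{\left(z \right)} = z + z \left(2 + 3 z\right)$ ($Q{\left(z \right)} = \left(-1 + 2\right) \left(\left(z + \left(5 + z + z\right)\right) - 3\right) z + z = 1 \left(\left(z + \left(5 + 2 z\right)\right) - 3\right) z + z = 1 \left(\left(5 + 3 z\right) - 3\right) z + z = 1 \left(2 + 3 z\right) z + z = \left(2 + 3 z\right) z + z = z \left(2 + 3 z\right) + z = z + z \left(2 + 3 z\right)$)
$P + Q{\left(-57 \right)} = 3 + 3 \left(-57\right) \left(1 - 57\right) = 3 + 3 \left(-57\right) \left(-56\right) = 3 + 9576 = 9579$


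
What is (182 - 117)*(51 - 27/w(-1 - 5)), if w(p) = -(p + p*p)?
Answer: 6747/2 ≈ 3373.5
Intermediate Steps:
w(p) = -p - p² (w(p) = -(p + p²) = -p - p²)
(182 - 117)*(51 - 27/w(-1 - 5)) = (182 - 117)*(51 - 27*(-1/((1 + (-1 - 5))*(-1 - 5)))) = 65*(51 - 27*1/(6*(1 - 6))) = 65*(51 - 27/((-1*(-6)*(-5)))) = 65*(51 - 27/(-30)) = 65*(51 - 27*(-1/30)) = 65*(51 + 9/10) = 65*(519/10) = 6747/2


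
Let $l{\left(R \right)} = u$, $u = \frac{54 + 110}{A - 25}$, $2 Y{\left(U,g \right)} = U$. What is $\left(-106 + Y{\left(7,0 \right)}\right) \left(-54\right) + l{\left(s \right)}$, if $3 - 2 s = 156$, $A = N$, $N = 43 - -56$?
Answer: $\frac{204877}{37} \approx 5537.2$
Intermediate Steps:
$N = 99$ ($N = 43 + 56 = 99$)
$A = 99$
$Y{\left(U,g \right)} = \frac{U}{2}$
$s = - \frac{153}{2}$ ($s = \frac{3}{2} - 78 = - \frac{153}{2} \approx -76.5$)
$u = \frac{82}{37}$ ($u = \frac{54 + 110}{99 - 25} = \frac{164}{74} = 164 \cdot \frac{1}{74} = \frac{82}{37} \approx 2.2162$)
$l{\left(R \right)} = \frac{82}{37}$
$\left(-106 + Y{\left(7,0 \right)}\right) \left(-54\right) + l{\left(s \right)} = \left(-106 + \frac{1}{2} \cdot 7\right) \left(-54\right) + \frac{82}{37} = \left(-106 + \frac{7}{2}\right) \left(-54\right) + \frac{82}{37} = \left(- \frac{205}{2}\right) \left(-54\right) + \frac{82}{37} = 5535 + \frac{82}{37} = \frac{204877}{37}$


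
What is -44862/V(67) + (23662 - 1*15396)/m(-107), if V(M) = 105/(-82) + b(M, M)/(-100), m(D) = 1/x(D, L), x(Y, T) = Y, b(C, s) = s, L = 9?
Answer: -6889108414/7997 ≈ -8.6146e+5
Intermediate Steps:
m(D) = 1/D
V(M) = -105/82 - M/100 (V(M) = 105/(-82) + M/(-100) = 105*(-1/82) + M*(-1/100) = -105/82 - M/100)
-44862/V(67) + (23662 - 1*15396)/m(-107) = -44862/(-105/82 - 1/100*67) + (23662 - 1*15396)/(1/(-107)) = -44862/(-105/82 - 67/100) + (23662 - 15396)/(-1/107) = -44862/(-7997/4100) + 8266*(-107) = -44862*(-4100/7997) - 884462 = 183934200/7997 - 884462 = -6889108414/7997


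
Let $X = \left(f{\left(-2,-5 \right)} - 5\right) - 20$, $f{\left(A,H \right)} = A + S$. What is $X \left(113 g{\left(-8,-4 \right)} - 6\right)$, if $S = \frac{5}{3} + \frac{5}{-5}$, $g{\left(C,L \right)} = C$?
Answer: $\frac{71890}{3} \approx 23963.0$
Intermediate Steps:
$S = \frac{2}{3}$ ($S = 5 \cdot \frac{1}{3} + 5 \left(- \frac{1}{5}\right) = \frac{5}{3} - 1 = \frac{2}{3} \approx 0.66667$)
$f{\left(A,H \right)} = \frac{2}{3} + A$ ($f{\left(A,H \right)} = A + \frac{2}{3} = \frac{2}{3} + A$)
$X = - \frac{79}{3}$ ($X = \left(\left(\frac{2}{3} - 2\right) - 5\right) - 20 = \left(- \frac{4}{3} - 5\right) - 20 = - \frac{19}{3} - 20 = - \frac{79}{3} \approx -26.333$)
$X \left(113 g{\left(-8,-4 \right)} - 6\right) = - \frac{79 \left(113 \left(-8\right) - 6\right)}{3} = - \frac{79 \left(-904 - 6\right)}{3} = \left(- \frac{79}{3}\right) \left(-910\right) = \frac{71890}{3}$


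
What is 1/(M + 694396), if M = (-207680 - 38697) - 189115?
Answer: 1/258904 ≈ 3.8624e-6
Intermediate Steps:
M = -435492 (M = -246377 - 189115 = -435492)
1/(M + 694396) = 1/(-435492 + 694396) = 1/258904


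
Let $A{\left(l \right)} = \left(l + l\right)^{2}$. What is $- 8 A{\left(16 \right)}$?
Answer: $-8192$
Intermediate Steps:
$A{\left(l \right)} = 4 l^{2}$ ($A{\left(l \right)} = \left(2 l\right)^{2} = 4 l^{2}$)
$- 8 A{\left(16 \right)} = - 8 \cdot 4 \cdot 16^{2} = - 8 \cdot 4 \cdot 256 = \left(-8\right) 1024 = -8192$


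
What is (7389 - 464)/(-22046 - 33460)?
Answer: -6925/55506 ≈ -0.12476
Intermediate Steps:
(7389 - 464)/(-22046 - 33460) = 6925/(-55506) = 6925*(-1/55506) = -6925/55506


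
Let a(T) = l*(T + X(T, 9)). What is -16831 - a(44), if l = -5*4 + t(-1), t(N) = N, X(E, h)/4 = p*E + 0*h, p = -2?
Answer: -23299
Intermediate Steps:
X(E, h) = -8*E (X(E, h) = 4*(-2*E + 0*h) = 4*(-2*E + 0) = 4*(-2*E) = -8*E)
l = -21 (l = -5*4 - 1 = -20 - 1 = -21)
a(T) = 147*T (a(T) = -21*(T - 8*T) = -(-147)*T = 147*T)
-16831 - a(44) = -16831 - 147*44 = -16831 - 1*6468 = -16831 - 6468 = -23299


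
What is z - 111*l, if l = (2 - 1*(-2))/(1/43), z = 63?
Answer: -19029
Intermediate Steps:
l = 172 (l = (2 + 2)/(1/43) = 4*43 = 172)
z - 111*l = 63 - 111*172 = 63 - 19092 = -19029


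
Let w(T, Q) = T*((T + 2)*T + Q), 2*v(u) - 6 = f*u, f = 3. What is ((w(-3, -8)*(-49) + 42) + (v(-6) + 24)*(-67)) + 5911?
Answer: 4012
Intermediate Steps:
v(u) = 3 + 3*u/2 (v(u) = 3 + (3*u)/2 = 3 + 3*u/2)
w(T, Q) = T*(Q + T*(2 + T)) (w(T, Q) = T*((2 + T)*T + Q) = T*(T*(2 + T) + Q) = T*(Q + T*(2 + T)))
((w(-3, -8)*(-49) + 42) + (v(-6) + 24)*(-67)) + 5911 = ((-3*(-8 + (-3)² + 2*(-3))*(-49) + 42) + ((3 + (3/2)*(-6)) + 24)*(-67)) + 5911 = ((-3*(-8 + 9 - 6)*(-49) + 42) + ((3 - 9) + 24)*(-67)) + 5911 = ((-3*(-5)*(-49) + 42) + (-6 + 24)*(-67)) + 5911 = ((15*(-49) + 42) + 18*(-67)) + 5911 = ((-735 + 42) - 1206) + 5911 = (-693 - 1206) + 5911 = -1899 + 5911 = 4012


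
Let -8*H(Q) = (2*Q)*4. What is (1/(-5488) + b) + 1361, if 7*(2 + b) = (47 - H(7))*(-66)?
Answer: 4664015/5488 ≈ 849.86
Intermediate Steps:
H(Q) = -Q (H(Q) = -2*Q*4/8 = -Q)
b = -3578/7 (b = -2 + ((47 - (-1)*7)*(-66))/7 = -2 + ((47 - 1*(-7))*(-66))/7 = -2 + ((47 + 7)*(-66))/7 = -2 + (54*(-66))/7 = -2 + (⅐)*(-3564) = -2 - 3564/7 = -3578/7 ≈ -511.14)
(1/(-5488) + b) + 1361 = (1/(-5488) - 3578/7) + 1361 = (-1/5488 - 3578/7) + 1361 = -2805153/5488 + 1361 = 4664015/5488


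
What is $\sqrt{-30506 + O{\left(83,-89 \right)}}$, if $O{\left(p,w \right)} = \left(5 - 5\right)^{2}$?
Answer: $i \sqrt{30506} \approx 174.66 i$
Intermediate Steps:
$O{\left(p,w \right)} = 0$ ($O{\left(p,w \right)} = \left(5 - 5\right)^{2} = 0^{2} = 0$)
$\sqrt{-30506 + O{\left(83,-89 \right)}} = \sqrt{-30506 + 0} = \sqrt{-30506} = i \sqrt{30506}$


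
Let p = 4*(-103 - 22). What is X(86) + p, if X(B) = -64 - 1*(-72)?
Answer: -492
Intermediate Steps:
X(B) = 8 (X(B) = -64 + 72 = 8)
p = -500 (p = 4*(-125) = -500)
X(86) + p = 8 - 500 = -492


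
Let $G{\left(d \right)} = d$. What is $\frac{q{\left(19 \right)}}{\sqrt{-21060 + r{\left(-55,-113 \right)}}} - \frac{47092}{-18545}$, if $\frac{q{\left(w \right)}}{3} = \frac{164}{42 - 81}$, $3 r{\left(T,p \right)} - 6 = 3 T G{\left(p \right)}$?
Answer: $\frac{47092}{18545} + \frac{164 i \sqrt{14843}}{192959} \approx 2.5393 + 0.10355 i$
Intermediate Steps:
$r{\left(T,p \right)} = 2 + T p$ ($r{\left(T,p \right)} = 2 + \frac{3 T p}{3} = 2 + T p$)
$q{\left(w \right)} = - \frac{164}{13}$ ($q{\left(w \right)} = 3 \frac{164}{42 - 81} = 3 \frac{164}{-39} = 3 \cdot 164 \left(- \frac{1}{39}\right) = 3 \left(- \frac{164}{39}\right) = - \frac{164}{13}$)
$\frac{q{\left(19 \right)}}{\sqrt{-21060 + r{\left(-55,-113 \right)}}} - \frac{47092}{-18545} = - \frac{164}{13 \sqrt{-21060 + \left(2 - -6215\right)}} - \frac{47092}{-18545} = - \frac{164}{13 \sqrt{-21060 + \left(2 + 6215\right)}} - - \frac{47092}{18545} = - \frac{164}{13 \sqrt{-21060 + 6217}} + \frac{47092}{18545} = - \frac{164}{13 \sqrt{-14843}} + \frac{47092}{18545} = - \frac{164}{13 i \sqrt{14843}} + \frac{47092}{18545} = - \frac{164 \left(- \frac{i \sqrt{14843}}{14843}\right)}{13} + \frac{47092}{18545} = \frac{164 i \sqrt{14843}}{192959} + \frac{47092}{18545} = \frac{47092}{18545} + \frac{164 i \sqrt{14843}}{192959}$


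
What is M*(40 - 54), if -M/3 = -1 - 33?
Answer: -1428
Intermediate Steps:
M = 102 (M = -3*(-1 - 33) = -3*(-34) = 102)
M*(40 - 54) = 102*(40 - 54) = 102*(-14) = -1428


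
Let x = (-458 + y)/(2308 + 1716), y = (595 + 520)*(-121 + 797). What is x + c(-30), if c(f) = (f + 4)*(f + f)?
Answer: 3515361/2012 ≈ 1747.2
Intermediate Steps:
y = 753740 (y = 1115*676 = 753740)
c(f) = 2*f*(4 + f) (c(f) = (4 + f)*(2*f) = 2*f*(4 + f))
x = 376641/2012 (x = (-458 + 753740)/(2308 + 1716) = 753282/4024 = 753282*(1/4024) = 376641/2012 ≈ 187.20)
x + c(-30) = 376641/2012 + 2*(-30)*(4 - 30) = 376641/2012 + 2*(-30)*(-26) = 376641/2012 + 1560 = 3515361/2012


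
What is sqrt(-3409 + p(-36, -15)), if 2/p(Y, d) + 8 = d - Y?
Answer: I*sqrt(576095)/13 ≈ 58.385*I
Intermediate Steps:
p(Y, d) = 2/(-8 + d - Y) (p(Y, d) = 2/(-8 + (d - Y)) = 2/(-8 + d - Y))
sqrt(-3409 + p(-36, -15)) = sqrt(-3409 + 2/(-8 - 15 - 1*(-36))) = sqrt(-3409 + 2/(-8 - 15 + 36)) = sqrt(-3409 + 2/13) = sqrt(-44315/13) = I*sqrt(576095)/13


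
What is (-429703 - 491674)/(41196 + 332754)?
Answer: -921377/373950 ≈ -2.4639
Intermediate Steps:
(-429703 - 491674)/(41196 + 332754) = -921377/373950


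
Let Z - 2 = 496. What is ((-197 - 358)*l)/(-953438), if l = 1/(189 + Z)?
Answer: 185/218337302 ≈ 8.4731e-7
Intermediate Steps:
Z = 498 (Z = 2 + 496 = 498)
l = 1/687 (l = 1/(189 + 498) = 1/687 ≈ 0.0014556)
((-197 - 358)*l)/(-953438) = ((-197 - 358)*(1/687))/(-953438) = -555*1/687*(-1/953438) = -185/229*(-1/953438) = 185/218337302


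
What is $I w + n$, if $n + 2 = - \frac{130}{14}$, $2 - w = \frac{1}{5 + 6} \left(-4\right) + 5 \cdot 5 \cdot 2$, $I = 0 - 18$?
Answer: $\frac{65155}{77} \approx 846.17$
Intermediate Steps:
$I = -18$ ($I = 0 - 18 = -18$)
$w = - \frac{524}{11}$ ($w = 2 - \left(\frac{1}{5 + 6} \left(-4\right) + 5 \cdot 5 \cdot 2\right) = 2 - \left(\frac{1}{11} \left(-4\right) + 25 \cdot 2\right) = 2 - \left(\frac{1}{11} \left(-4\right) + 50\right) = 2 - \left(- \frac{4}{11} + 50\right) = 2 - \frac{546}{11} = - \frac{524}{11} \approx -47.636$)
$n = - \frac{79}{7}$ ($n = -2 - \frac{130}{14} = -2 - \frac{65}{7} = - \frac{79}{7} \approx -11.286$)
$I w + n = \left(-18\right) \left(- \frac{524}{11}\right) - \frac{79}{7} = \frac{9432}{11} - \frac{79}{7} = \frac{65155}{77}$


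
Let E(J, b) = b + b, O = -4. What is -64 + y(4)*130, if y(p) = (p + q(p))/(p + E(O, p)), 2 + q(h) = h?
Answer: 1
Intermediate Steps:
E(J, b) = 2*b
q(h) = -2 + h
y(p) = (-2 + 2*p)/(3*p) (y(p) = (p + (-2 + p))/(p + 2*p) = (-2 + 2*p)/((3*p)) = (-2 + 2*p)*(1/(3*p)) = (-2 + 2*p)/(3*p))
-64 + y(4)*130 = -64 + ((⅔)*(-1 + 4)/4)*130 = -64 + ((⅔)*(¼)*3)*130 = -64 + (½)*130 = -64 + 65 = 1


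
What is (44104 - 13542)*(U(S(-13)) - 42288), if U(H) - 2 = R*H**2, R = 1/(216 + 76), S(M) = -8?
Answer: -94340676444/73 ≈ -1.2923e+9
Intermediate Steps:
R = 1/292 ≈ 0.0034247
U(H) = 2 + H**2/292
(44104 - 13542)*(U(S(-13)) - 42288) = (44104 - 13542)*((2 + (1/292)*(-8)**2) - 42288) = 30562*((2 + (1/292)*64) - 42288) = 30562*((2 + 16/73) - 42288) = 30562*(162/73 - 42288) = 30562*(-3086862/73) = -94340676444/73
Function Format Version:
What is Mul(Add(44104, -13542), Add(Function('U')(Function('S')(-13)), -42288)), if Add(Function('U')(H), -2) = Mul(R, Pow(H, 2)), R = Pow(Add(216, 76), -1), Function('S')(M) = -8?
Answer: Rational(-94340676444, 73) ≈ -1.2923e+9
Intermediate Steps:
R = Rational(1, 292) (R = Pow(292, -1) = Rational(1, 292) ≈ 0.0034247)
Function('U')(H) = Add(2, Mul(Rational(1, 292), Pow(H, 2)))
Mul(Add(44104, -13542), Add(Function('U')(Function('S')(-13)), -42288)) = Mul(Add(44104, -13542), Add(Add(2, Mul(Rational(1, 292), Pow(-8, 2))), -42288)) = Mul(30562, Add(Add(2, Mul(Rational(1, 292), 64)), -42288)) = Mul(30562, Add(Add(2, Rational(16, 73)), -42288)) = Mul(30562, Add(Rational(162, 73), -42288)) = Mul(30562, Rational(-3086862, 73)) = Rational(-94340676444, 73)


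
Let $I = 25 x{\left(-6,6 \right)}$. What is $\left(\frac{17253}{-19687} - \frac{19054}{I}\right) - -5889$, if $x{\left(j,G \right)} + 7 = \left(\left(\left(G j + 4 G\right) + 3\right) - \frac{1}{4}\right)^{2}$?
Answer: $\frac{3636768115682}{618663975} \approx 5878.4$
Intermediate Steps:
$x{\left(j,G \right)} = -7 + \left(\frac{11}{4} + 4 G + G j\right)^{2}$ ($x{\left(j,G \right)} = -7 + \left(\left(\left(G j + 4 G\right) + 3\right) - \frac{1}{4}\right)^{2} = -7 + \left(\left(\left(4 G + G j\right) + 3\right) - \frac{1}{4}\right)^{2} = -7 + \left(\left(3 + 4 G + G j\right) - \frac{1}{4}\right)^{2} = -7 + \left(\frac{11}{4} + 4 G + G j\right)^{2}$)
$I = \frac{31425}{16}$ ($I = 25 \left(-7 + \frac{\left(11 + 16 \cdot 6 + 4 \cdot 6 \left(-6\right)\right)^{2}}{16}\right) = 25 \left(-7 + \frac{\left(11 + 96 - 144\right)^{2}}{16}\right) = 25 \left(-7 + \frac{\left(-37\right)^{2}}{16}\right) = 25 \left(-7 + \frac{1}{16} \cdot 1369\right) = 25 \left(-7 + \frac{1369}{16}\right) = 25 \cdot \frac{1257}{16} = \frac{31425}{16} \approx 1964.1$)
$\left(\frac{17253}{-19687} - \frac{19054}{I}\right) - -5889 = \left(\frac{17253}{-19687} - \frac{19054}{\frac{31425}{16}}\right) - -5889 = \left(17253 \left(- \frac{1}{19687}\right) - \frac{304864}{31425}\right) + 5889 = \left(- \frac{17253}{19687} - \frac{304864}{31425}\right) + 5889 = - \frac{6544033093}{618663975} + 5889 = \frac{3636768115682}{618663975}$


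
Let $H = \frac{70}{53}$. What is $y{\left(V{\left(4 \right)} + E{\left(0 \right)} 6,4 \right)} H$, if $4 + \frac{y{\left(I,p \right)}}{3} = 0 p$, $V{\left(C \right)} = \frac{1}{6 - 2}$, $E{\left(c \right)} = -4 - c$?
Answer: $- \frac{840}{53} \approx -15.849$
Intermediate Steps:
$V{\left(C \right)} = \frac{1}{4}$
$y{\left(I,p \right)} = -12$ ($y{\left(I,p \right)} = -12 + 3 \cdot 0 p = -12 + 3 \cdot 0 = -12 + 0 = -12$)
$H = \frac{70}{53}$ ($H = 70 \cdot \frac{1}{53} = \frac{70}{53} \approx 1.3208$)
$y{\left(V{\left(4 \right)} + E{\left(0 \right)} 6,4 \right)} H = \left(-12\right) \frac{70}{53} = - \frac{840}{53}$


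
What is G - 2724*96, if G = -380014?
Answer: -641518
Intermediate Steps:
G - 2724*96 = -380014 - 2724*96 = -380014 - 1*261504 = -380014 - 261504 = -641518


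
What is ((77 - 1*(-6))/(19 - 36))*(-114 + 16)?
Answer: 8134/17 ≈ 478.47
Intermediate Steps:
((77 - 1*(-6))/(19 - 36))*(-114 + 16) = ((77 + 6)/(-17))*(-98) = (83*(-1/17))*(-98) = -83/17*(-98) = 8134/17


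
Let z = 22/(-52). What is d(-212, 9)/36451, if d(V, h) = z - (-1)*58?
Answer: 1497/947726 ≈ 0.0015796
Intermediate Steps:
z = -11/26 (z = 22*(-1/52) = -11/26 ≈ -0.42308)
d(V, h) = 1497/26 (d(V, h) = -11/26 - (-1)*58 = -11/26 - 1*(-58) = -11/26 + 58 = 1497/26)
d(-212, 9)/36451 = (1497/26)/36451 = (1497/26)*(1/36451) = 1497/947726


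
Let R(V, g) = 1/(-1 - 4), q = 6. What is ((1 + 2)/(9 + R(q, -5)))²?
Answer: 225/1936 ≈ 0.11622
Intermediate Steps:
R(V, g) = -⅕ (R(V, g) = 1/(-5) = -⅕)
((1 + 2)/(9 + R(q, -5)))² = ((1 + 2)/(9 - ⅕))² = (3/(44/5))² = (3*(5/44))² = (15/44)² = 225/1936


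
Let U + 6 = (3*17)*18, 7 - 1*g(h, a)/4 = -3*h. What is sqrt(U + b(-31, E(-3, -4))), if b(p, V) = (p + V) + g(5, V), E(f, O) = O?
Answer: sqrt(965) ≈ 31.064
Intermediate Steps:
g(h, a) = 28 + 12*h (g(h, a) = 28 - (-12)*h = 28 + 12*h)
b(p, V) = 88 + V + p (b(p, V) = (p + V) + (28 + 12*5) = (V + p) + (28 + 60) = (V + p) + 88 = 88 + V + p)
U = 912 (U = -6 + (3*17)*18 = -6 + 51*18 = -6 + 918 = 912)
sqrt(U + b(-31, E(-3, -4))) = sqrt(912 + (88 - 4 - 31)) = sqrt(912 + 53) = sqrt(965)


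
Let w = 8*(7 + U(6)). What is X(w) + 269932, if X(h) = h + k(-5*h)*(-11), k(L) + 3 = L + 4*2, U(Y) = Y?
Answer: 275701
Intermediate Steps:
k(L) = 5 + L (k(L) = -3 + (L + 4*2) = -3 + (L + 8) = -3 + (8 + L) = 5 + L)
w = 104 (w = 8*(7 + 6) = 8*13 = 104)
X(h) = -55 + 56*h (X(h) = h + (5 - 5*h)*(-11) = h + (-55 + 55*h) = -55 + 56*h)
X(w) + 269932 = (-55 + 56*104) + 269932 = (-55 + 5824) + 269932 = 5769 + 269932 = 275701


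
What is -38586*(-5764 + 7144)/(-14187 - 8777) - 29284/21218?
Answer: 141144751808/60906269 ≈ 2317.4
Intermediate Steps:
-38586*(-5764 + 7144)/(-14187 - 8777) - 29284/21218 = -38586/((-22964/1380)) - 29284*1/21218 = -38586/((-22964*1/1380)) - 14642/10609 = -38586/(-5741/345) - 14642/10609 = -38586*(-345/5741) - 14642/10609 = 13312170/5741 - 14642/10609 = 141144751808/60906269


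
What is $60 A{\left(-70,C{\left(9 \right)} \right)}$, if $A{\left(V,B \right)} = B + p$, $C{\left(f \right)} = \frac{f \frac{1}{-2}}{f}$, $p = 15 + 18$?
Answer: $1950$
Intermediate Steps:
$p = 33$
$C{\left(f \right)} = - \frac{1}{2}$ ($C{\left(f \right)} = \frac{f \left(- \frac{1}{2}\right)}{f} = \frac{\left(- \frac{1}{2}\right) f}{f} = - \frac{1}{2}$)
$A{\left(V,B \right)} = 33 + B$ ($A{\left(V,B \right)} = B + 33 = 33 + B$)
$60 A{\left(-70,C{\left(9 \right)} \right)} = 60 \left(33 - \frac{1}{2}\right) = 60 \cdot \frac{65}{2} = 1950$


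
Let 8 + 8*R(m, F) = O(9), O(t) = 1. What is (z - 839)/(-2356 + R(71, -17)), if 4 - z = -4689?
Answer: -30832/18855 ≈ -1.6352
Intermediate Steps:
R(m, F) = -7/8 (R(m, F) = -1 + (⅛)*1 = -1 + ⅛ = -7/8)
z = 4693 (z = 4 - 1*(-4689) = 4 + 4689 = 4693)
(z - 839)/(-2356 + R(71, -17)) = (4693 - 839)/(-2356 - 7/8) = 3854/(-18855/8) = 3854*(-8/18855) = -30832/18855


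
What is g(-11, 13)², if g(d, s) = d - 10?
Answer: 441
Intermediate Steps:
g(d, s) = -10 + d
g(-11, 13)² = (-10 - 11)² = (-21)² = 441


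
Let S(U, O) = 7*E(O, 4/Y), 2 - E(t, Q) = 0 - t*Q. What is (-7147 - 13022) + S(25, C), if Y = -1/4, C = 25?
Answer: -22955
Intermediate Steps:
Y = -1/4 (Y = -1*1/4 = -1/4 ≈ -0.25000)
E(t, Q) = 2 + Q*t (E(t, Q) = 2 - (0 - t*Q) = 2 - (0 - Q*t) = 2 - (-1)*Q*t = 2 + Q*t)
S(U, O) = 14 - 112*O (S(U, O) = 7*(2 + (4/(-1/4))*O) = 7*(2 + (4*(-4))*O) = 7*(2 - 16*O) = 14 - 112*O)
(-7147 - 13022) + S(25, C) = (-7147 - 13022) + (14 - 112*25) = -20169 + (14 - 2800) = -20169 - 2786 = -22955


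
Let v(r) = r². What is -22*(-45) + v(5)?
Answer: 1015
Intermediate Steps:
-22*(-45) + v(5) = -22*(-45) + 5² = 990 + 25 = 1015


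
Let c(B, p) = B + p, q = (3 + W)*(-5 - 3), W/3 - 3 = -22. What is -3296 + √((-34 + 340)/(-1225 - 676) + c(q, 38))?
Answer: -3296 + 2*√424476191/1901 ≈ -3274.3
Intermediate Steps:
W = -57 (W = 9 + 3*(-22) = 9 - 66 = -57)
q = 432 (q = (3 - 57)*(-5 - 3) = -54*(-8) = 432)
-3296 + √((-34 + 340)/(-1225 - 676) + c(q, 38)) = -3296 + √((-34 + 340)/(-1225 - 676) + (432 + 38)) = -3296 + √(306/(-1901) + 470) = -3296 + √(306*(-1/1901) + 470) = -3296 + √(-306/1901 + 470) = -3296 + √(893164/1901) = -3296 + 2*√424476191/1901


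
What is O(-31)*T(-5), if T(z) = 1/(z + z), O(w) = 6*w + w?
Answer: 217/10 ≈ 21.700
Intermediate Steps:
O(w) = 7*w
T(z) = 1/(2*z)
O(-31)*T(-5) = (7*(-31))*((½)/(-5)) = -217*(-1)/(2*5) = -217*(-⅒) = 217/10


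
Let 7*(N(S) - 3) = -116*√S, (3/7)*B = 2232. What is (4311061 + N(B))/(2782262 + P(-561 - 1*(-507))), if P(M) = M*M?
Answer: 126796/81917 - 116*√1302/9748123 ≈ 1.5474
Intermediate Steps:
B = 5208 (B = (7/3)*2232 = 5208)
N(S) = 3 - 116*√S/7 (N(S) = 3 + (-116*√S)/7 = 3 - 116*√S/7)
P(M) = M²
(4311061 + N(B))/(2782262 + P(-561 - 1*(-507))) = (4311061 + (3 - 232*√1302/7))/(2782262 + (-561 - 1*(-507))²) = (4311061 + (3 - 232*√1302/7))/(2782262 + (-561 + 507)²) = (4311061 + (3 - 232*√1302/7))/(2782262 + (-54)²) = (4311064 - 232*√1302/7)/(2782262 + 2916) = (4311064 - 232*√1302/7)/2785178 = (4311064 - 232*√1302/7)*(1/2785178) = 126796/81917 - 116*√1302/9748123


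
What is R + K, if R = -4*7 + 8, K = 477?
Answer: 457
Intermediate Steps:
R = -20 (R = -28 + 8 = -20)
R + K = -20 + 477 = 457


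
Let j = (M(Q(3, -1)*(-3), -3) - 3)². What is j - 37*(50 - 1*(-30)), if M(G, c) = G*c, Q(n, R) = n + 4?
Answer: 640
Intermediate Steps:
Q(n, R) = 4 + n
j = 3600 (j = (((4 + 3)*(-3))*(-3) - 3)² = ((7*(-3))*(-3) - 3)² = (-21*(-3) - 3)² = (63 - 3)² = 60² = 3600)
j - 37*(50 - 1*(-30)) = 3600 - 37*(50 - 1*(-30)) = 3600 - 37*(50 + 30) = 3600 - 37*80 = 3600 - 2960 = 640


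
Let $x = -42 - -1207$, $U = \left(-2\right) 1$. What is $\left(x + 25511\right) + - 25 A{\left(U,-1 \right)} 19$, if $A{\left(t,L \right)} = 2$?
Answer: $25726$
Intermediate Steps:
$U = -2$
$x = 1165$ ($x = -42 + 1207 = 1165$)
$\left(x + 25511\right) + - 25 A{\left(U,-1 \right)} 19 = \left(1165 + 25511\right) + \left(-25\right) 2 \cdot 19 = 26676 - 950 = 25726$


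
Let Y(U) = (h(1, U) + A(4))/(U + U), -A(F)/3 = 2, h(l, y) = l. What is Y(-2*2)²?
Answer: 25/64 ≈ 0.39063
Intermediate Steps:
A(F) = -6 (A(F) = -3*2 = -6)
Y(U) = -5/(2*U) (Y(U) = (1 - 6)/(U + U) = -5*1/(2*U) = -5/(2*U))
Y(-2*2)² = (-5/(2*((-2*2))))² = (-5/2/(-4))² = (-5/2*(-¼))² = (5/8)² = 25/64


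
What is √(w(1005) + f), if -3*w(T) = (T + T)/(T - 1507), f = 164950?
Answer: √10392099035/251 ≈ 406.14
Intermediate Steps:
w(T) = -2*T/(3*(-1507 + T)) (w(T) = -(T + T)/(3*(T - 1507)) = -2*T/(3*(-1507 + T)))
√(w(1005) + f) = √(-2*1005/(-4521 + 3*1005) + 164950) = √(-2*1005/(-4521 + 3015) + 164950) = √(-2*1005/(-1506) + 164950) = √(-2*1005*(-1/1506) + 164950) = √(335/251 + 164950) = √(41402785/251) = √10392099035/251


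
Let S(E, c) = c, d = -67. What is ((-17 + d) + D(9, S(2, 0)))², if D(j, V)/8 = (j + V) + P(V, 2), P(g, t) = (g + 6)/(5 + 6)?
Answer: 7056/121 ≈ 58.314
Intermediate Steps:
P(g, t) = 6/11 + g/11 (P(g, t) = (6 + g)/11 = (6 + g)*(1/11) = 6/11 + g/11)
D(j, V) = 48/11 + 8*j + 96*V/11 (D(j, V) = 8*((j + V) + (6/11 + V/11)) = 8*((V + j) + (6/11 + V/11)) = 8*(6/11 + j + 12*V/11) = 48/11 + 8*j + 96*V/11)
((-17 + d) + D(9, S(2, 0)))² = ((-17 - 67) + (48/11 + 8*9 + (96/11)*0))² = (-84 + (48/11 + 72 + 0))² = (-84 + 840/11)² = (-84/11)² = 7056/121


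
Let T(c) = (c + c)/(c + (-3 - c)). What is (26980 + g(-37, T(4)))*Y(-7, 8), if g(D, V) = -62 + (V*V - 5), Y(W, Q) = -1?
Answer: -242281/9 ≈ -26920.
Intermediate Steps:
T(c) = -2*c/3 (T(c) = (2*c)/(-3) = (2*c)*(-1/3) = -2*c/3)
g(D, V) = -67 + V**2 (g(D, V) = -62 + (V**2 - 5) = -62 + (-5 + V**2) = -67 + V**2)
(26980 + g(-37, T(4)))*Y(-7, 8) = (26980 + (-67 + (-2/3*4)**2))*(-1) = (26980 + (-67 + (-8/3)**2))*(-1) = (26980 + (-67 + 64/9))*(-1) = (26980 - 539/9)*(-1) = (242281/9)*(-1) = -242281/9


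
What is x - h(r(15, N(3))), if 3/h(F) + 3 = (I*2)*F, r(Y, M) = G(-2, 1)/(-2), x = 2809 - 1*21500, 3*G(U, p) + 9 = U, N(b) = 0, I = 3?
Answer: -149531/8 ≈ -18691.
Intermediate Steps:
G(U, p) = -3 + U/3
x = -18691 (x = 2809 - 21500 = -18691)
r(Y, M) = 11/6 (r(Y, M) = (-3 + (1/3)*(-2))/(-2) = (-3 - 2/3)*(-1/2) = -11/3*(-1/2) = 11/6)
h(F) = 3/(-3 + 6*F) (h(F) = 3/(-3 + (3*2)*F) = 3/(-3 + 6*F))
x - h(r(15, N(3))) = -18691 - 1/(-1 + 2*(11/6)) = -18691 - 1/(-1 + 11/3) = -18691 - 1/8/3 = -18691 - 1*3/8 = -18691 - 3/8 = -149531/8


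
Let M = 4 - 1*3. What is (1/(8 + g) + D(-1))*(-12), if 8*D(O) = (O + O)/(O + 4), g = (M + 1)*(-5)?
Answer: 7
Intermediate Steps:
M = 1 (M = 4 - 3 = 1)
g = -10 (g = (1 + 1)*(-5) = 2*(-5) = -10)
D(O) = O/(4*(4 + O)) (D(O) = ((O + O)/(O + 4))/8 = ((2*O)/(4 + O))/8 = (2*O/(4 + O))/8 = O/(4*(4 + O)))
(1/(8 + g) + D(-1))*(-12) = (1/(8 - 10) + (¼)*(-1)/(4 - 1))*(-12) = (1/(-2) + (¼)*(-1)/3)*(-12) = (-½ + (¼)*(-1)*(⅓))*(-12) = (-½ - 1/12)*(-12) = -7/12*(-12) = 7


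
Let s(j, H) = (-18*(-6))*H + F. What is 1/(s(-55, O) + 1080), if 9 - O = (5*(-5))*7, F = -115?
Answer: 1/20837 ≈ 4.7992e-5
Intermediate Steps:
O = 184 (O = 9 - 5*(-5)*7 = 9 - (-25)*7 = 9 - 1*(-175) = 9 + 175 = 184)
s(j, H) = -115 + 108*H (s(j, H) = (-18*(-6))*H - 115 = 108*H - 115 = -115 + 108*H)
1/(s(-55, O) + 1080) = 1/((-115 + 108*184) + 1080) = 1/((-115 + 19872) + 1080) = 1/(19757 + 1080) = 1/20837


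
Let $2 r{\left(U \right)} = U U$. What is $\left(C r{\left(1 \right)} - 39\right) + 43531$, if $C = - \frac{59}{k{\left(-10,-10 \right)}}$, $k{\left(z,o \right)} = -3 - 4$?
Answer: $\frac{608947}{14} \approx 43496.0$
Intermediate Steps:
$k{\left(z,o \right)} = -7$
$C = \frac{59}{7}$ ($C = - \frac{59}{-7} = \left(-59\right) \left(- \frac{1}{7}\right) = \frac{59}{7} \approx 8.4286$)
$r{\left(U \right)} = \frac{U^{2}}{2}$ ($r{\left(U \right)} = \frac{U U}{2} = \frac{U^{2}}{2}$)
$\left(C r{\left(1 \right)} - 39\right) + 43531 = \left(\frac{59 \frac{1^{2}}{2}}{7} - 39\right) + 43531 = \left(\frac{59 \cdot \frac{1}{2} \cdot 1}{7} - 39\right) + 43531 = \left(\frac{59}{7} \cdot \frac{1}{2} - 39\right) + 43531 = \left(\frac{59}{14} - 39\right) + 43531 = - \frac{487}{14} + 43531 = \frac{608947}{14}$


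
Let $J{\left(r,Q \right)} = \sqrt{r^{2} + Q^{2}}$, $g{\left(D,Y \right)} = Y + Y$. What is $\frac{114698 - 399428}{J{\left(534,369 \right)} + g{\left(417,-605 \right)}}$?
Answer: $\frac{344523300}{1042783} + \frac{11104470 \sqrt{277}}{1042783} \approx 507.62$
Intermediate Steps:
$g{\left(D,Y \right)} = 2 Y$
$J{\left(r,Q \right)} = \sqrt{Q^{2} + r^{2}}$
$\frac{114698 - 399428}{J{\left(534,369 \right)} + g{\left(417,-605 \right)}} = \frac{114698 - 399428}{\sqrt{369^{2} + 534^{2}} + 2 \left(-605\right)} = - \frac{284730}{\sqrt{136161 + 285156} - 1210} = - \frac{284730}{\sqrt{421317} - 1210} = - \frac{284730}{39 \sqrt{277} - 1210} = - \frac{284730}{-1210 + 39 \sqrt{277}}$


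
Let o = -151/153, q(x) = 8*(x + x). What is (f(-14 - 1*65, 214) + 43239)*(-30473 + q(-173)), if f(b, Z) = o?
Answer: -219903043256/153 ≈ -1.4373e+9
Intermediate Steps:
q(x) = 16*x (q(x) = 8*(2*x) = 16*x)
o = -151/153 (o = -151*1/153 = -151/153 ≈ -0.98693)
f(b, Z) = -151/153
(f(-14 - 1*65, 214) + 43239)*(-30473 + q(-173)) = (-151/153 + 43239)*(-30473 + 16*(-173)) = 6615416*(-30473 - 2768)/153 = (6615416/153)*(-33241) = -219903043256/153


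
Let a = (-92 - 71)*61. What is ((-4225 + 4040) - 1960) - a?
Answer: 7798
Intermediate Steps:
a = -9943 (a = -163*61 = -9943)
((-4225 + 4040) - 1960) - a = ((-4225 + 4040) - 1960) - 1*(-9943) = (-185 - 1960) + 9943 = -2145 + 9943 = 7798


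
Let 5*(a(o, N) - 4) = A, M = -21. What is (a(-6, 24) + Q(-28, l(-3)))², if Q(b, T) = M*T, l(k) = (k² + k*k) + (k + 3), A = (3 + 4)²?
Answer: 3316041/25 ≈ 1.3264e+5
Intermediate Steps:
A = 49 (A = 7² = 49)
a(o, N) = 69/5 (a(o, N) = 4 + (⅕)*49 = 4 + 49/5 = 69/5)
l(k) = 3 + k + 2*k² (l(k) = (k² + k²) + (3 + k) = 2*k² + (3 + k) = 3 + k + 2*k²)
Q(b, T) = -21*T
(a(-6, 24) + Q(-28, l(-3)))² = (69/5 - 21*(3 - 3 + 2*(-3)²))² = (69/5 - 21*(3 - 3 + 2*9))² = (69/5 - 21*(3 - 3 + 18))² = (69/5 - 21*18)² = (69/5 - 378)² = (-1821/5)² = 3316041/25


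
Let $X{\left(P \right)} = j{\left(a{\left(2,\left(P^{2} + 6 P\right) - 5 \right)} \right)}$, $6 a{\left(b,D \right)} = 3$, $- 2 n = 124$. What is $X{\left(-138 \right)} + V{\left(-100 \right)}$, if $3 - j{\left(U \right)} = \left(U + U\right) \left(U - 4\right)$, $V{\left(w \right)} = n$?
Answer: $- \frac{111}{2} \approx -55.5$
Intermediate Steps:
$n = -62$ ($n = \left(- \frac{1}{2}\right) 124 = -62$)
$V{\left(w \right)} = -62$
$a{\left(b,D \right)} = \frac{1}{2}$ ($a{\left(b,D \right)} = \frac{1}{6} \cdot 3 = \frac{1}{2}$)
$j{\left(U \right)} = 3 - 2 U \left(-4 + U\right)$ ($j{\left(U \right)} = 3 - \left(U + U\right) \left(U - 4\right) = 3 - 2 U \left(-4 + U\right)$)
$X{\left(P \right)} = \frac{13}{2}$ ($X{\left(P \right)} = 3 - \frac{2}{4} + 8 \cdot \frac{1}{2} = 3 - \frac{1}{2} + 4 = \frac{13}{2}$)
$X{\left(-138 \right)} + V{\left(-100 \right)} = \frac{13}{2} - 62 = - \frac{111}{2}$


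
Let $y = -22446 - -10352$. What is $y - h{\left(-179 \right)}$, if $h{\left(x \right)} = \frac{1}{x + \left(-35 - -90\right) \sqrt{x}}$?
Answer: $- \frac{38749175}{3204} + \frac{55 i \sqrt{179}}{573516} \approx -12094.0 + 0.001283 i$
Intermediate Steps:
$y = -12094$ ($y = -22446 + 10352 = -12094$)
$h{\left(x \right)} = \frac{1}{x + 55 \sqrt{x}}$ ($h{\left(x \right)} = \frac{1}{x + \left(-35 + 90\right) \sqrt{x}} = \frac{1}{x + 55 \sqrt{x}}$)
$y - h{\left(-179 \right)} = -12094 - \frac{1}{-179 + 55 \sqrt{-179}} = -12094 - \frac{1}{-179 + 55 i \sqrt{179}}$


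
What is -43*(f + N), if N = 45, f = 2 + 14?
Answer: -2623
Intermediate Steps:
f = 16
-43*(f + N) = -43*(16 + 45) = -43*61 = -2623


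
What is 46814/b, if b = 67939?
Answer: 46814/67939 ≈ 0.68906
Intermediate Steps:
46814/b = 46814/67939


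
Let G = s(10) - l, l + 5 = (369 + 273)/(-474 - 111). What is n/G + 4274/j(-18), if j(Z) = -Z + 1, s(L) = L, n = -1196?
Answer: 8984906/59641 ≈ 150.65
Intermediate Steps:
l = -1189/195 (l = -5 + (369 + 273)/(-474 - 111) = -5 + 642/(-585) = -5 + 642*(-1/585) = -5 - 214/195 = -1189/195 ≈ -6.0974)
j(Z) = 1 - Z
G = 3139/195 (G = 10 - 1*(-1189/195) = 10 + 1189/195 = 3139/195 ≈ 16.097)
n/G + 4274/j(-18) = -1196/3139/195 + 4274/(1 - 1*(-18)) = -1196*195/3139 + 4274/(1 + 18) = -233220/3139 + 4274/19 = 8984906/59641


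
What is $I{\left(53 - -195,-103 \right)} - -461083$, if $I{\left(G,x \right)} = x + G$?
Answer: $461228$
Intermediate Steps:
$I{\left(G,x \right)} = G + x$
$I{\left(53 - -195,-103 \right)} - -461083 = \left(\left(53 - -195\right) - 103\right) - -461083 = \left(\left(53 + 195\right) - 103\right) + 461083 = \left(248 - 103\right) + 461083 = 145 + 461083 = 461228$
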